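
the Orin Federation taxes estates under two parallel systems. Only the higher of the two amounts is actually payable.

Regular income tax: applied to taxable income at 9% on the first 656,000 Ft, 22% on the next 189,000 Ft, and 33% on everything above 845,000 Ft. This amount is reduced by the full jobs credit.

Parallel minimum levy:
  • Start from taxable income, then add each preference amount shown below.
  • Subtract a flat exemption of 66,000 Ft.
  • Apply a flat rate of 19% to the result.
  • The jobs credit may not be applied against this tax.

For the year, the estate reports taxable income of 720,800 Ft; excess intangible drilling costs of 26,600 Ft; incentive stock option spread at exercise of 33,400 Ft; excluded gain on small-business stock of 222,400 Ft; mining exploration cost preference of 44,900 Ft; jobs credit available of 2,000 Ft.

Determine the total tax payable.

Regular income tax:
  656,000 Ft × 9% = 59,040 Ft
  64,800 Ft × 22% = 14,256 Ft
  → 73,296 Ft
  Less jobs credit 2,000 Ft → 71,296 Ft

Parallel minimum levy:
  Adjusted income: 720,800 Ft + 26,600 Ft + 33,400 Ft + 222,400 Ft + 44,900 Ft = 1,048,100 Ft
  Less exemption 66,000 Ft → base 982,100 Ft
  982,100 Ft × 19% = 186,599 Ft

186,599 Ft > 71,296 Ft, so the parallel minimum levy is the binding amount.

186,599 Ft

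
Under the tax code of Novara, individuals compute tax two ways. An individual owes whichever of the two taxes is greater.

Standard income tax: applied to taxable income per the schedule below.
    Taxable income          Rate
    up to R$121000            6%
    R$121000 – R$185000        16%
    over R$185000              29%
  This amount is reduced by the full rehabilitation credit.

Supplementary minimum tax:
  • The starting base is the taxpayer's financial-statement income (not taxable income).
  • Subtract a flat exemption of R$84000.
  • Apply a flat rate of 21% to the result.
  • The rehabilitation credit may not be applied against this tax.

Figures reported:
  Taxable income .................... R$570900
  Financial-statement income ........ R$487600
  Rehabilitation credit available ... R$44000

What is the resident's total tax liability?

R$85411

Standard income tax:
  R$121000 × 6% = R$7260
  R$64000 × 16% = R$10240
  R$385900 × 29% = R$111911
  → R$129411
  Less rehabilitation credit R$44000 → R$85411

Supplementary minimum tax:
  Base (financial-statement income): R$487600
  Less exemption R$84000 → base R$403600
  R$403600 × 21% = R$84756

R$85411 > R$84756, so the standard income tax governs.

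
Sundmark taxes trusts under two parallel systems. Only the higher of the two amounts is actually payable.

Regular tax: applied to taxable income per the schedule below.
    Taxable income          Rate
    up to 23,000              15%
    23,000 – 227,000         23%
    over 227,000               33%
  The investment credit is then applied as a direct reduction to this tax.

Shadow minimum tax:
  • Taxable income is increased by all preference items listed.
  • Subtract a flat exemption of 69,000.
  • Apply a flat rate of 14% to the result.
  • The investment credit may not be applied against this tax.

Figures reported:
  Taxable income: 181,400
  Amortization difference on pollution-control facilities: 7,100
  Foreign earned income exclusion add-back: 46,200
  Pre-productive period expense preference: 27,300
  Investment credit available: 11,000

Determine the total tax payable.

Shadow minimum tax:
  Adjusted income: 181,400 + 7,100 + 46,200 + 27,300 = 262,000
  Less exemption 69,000 → base 193,000
  193,000 × 14% = 27,020

Regular tax:
  23,000 × 15% = 3,450
  158,400 × 23% = 36,432
  → 39,882
  Less investment credit 11,000 → 28,882

28,882 > 27,020, so the regular tax governs.

28,882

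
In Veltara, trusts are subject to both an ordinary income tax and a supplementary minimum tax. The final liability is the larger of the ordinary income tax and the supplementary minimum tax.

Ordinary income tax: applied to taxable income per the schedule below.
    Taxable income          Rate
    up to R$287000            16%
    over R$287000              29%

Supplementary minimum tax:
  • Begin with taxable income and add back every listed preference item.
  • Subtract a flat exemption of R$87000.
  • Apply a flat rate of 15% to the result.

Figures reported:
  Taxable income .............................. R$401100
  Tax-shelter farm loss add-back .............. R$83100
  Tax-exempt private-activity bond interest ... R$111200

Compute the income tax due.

R$79009

Supplementary minimum tax:
  Adjusted income: R$401100 + R$83100 + R$111200 = R$595400
  Less exemption R$87000 → base R$508400
  R$508400 × 15% = R$76260

Ordinary income tax:
  R$287000 × 16% = R$45920
  R$114100 × 29% = R$33089
  → R$79009

R$79009 > R$76260, so the ordinary income tax governs.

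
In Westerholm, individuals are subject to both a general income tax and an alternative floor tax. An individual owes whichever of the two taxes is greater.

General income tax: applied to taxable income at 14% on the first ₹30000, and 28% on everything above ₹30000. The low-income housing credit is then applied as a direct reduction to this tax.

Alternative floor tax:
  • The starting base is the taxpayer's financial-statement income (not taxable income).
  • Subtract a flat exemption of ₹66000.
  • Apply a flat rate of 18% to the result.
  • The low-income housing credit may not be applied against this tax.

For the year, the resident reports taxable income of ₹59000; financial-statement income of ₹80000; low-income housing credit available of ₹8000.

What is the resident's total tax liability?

₹4320

Alternative floor tax:
  Base (financial-statement income): ₹80000
  Less exemption ₹66000 → base ₹14000
  ₹14000 × 18% = ₹2520

General income tax:
  ₹30000 × 14% = ₹4200
  ₹29000 × 28% = ₹8120
  → ₹12320
  Less low-income housing credit ₹8000 → ₹4320

₹4320 > ₹2520, so the general income tax governs.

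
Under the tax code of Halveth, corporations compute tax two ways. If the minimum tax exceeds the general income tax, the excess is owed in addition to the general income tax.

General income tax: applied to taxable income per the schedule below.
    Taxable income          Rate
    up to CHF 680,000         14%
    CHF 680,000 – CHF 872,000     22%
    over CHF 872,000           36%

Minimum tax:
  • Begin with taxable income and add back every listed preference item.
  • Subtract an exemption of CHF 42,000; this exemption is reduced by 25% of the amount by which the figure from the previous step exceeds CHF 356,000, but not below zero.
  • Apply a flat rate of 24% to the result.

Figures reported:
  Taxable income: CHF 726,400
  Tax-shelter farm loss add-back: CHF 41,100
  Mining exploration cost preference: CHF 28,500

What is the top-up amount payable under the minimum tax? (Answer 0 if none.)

Minimum tax:
  Adjusted income: CHF 726,400 + CHF 41,100 + CHF 28,500 = CHF 796,000
  Exemption: 25% × (CHF 796,000 − CHF 356,000) = CHF 110,000 ≥ CHF 42,000, so the exemption is fully phased out
  Base: CHF 796,000 − CHF 0 = CHF 796,000
  CHF 796,000 × 24% = CHF 191,040

General income tax:
  CHF 680,000 × 14% = CHF 95,200
  CHF 46,400 × 22% = CHF 10,208
  → CHF 105,408

Excess of minimum tax over general income tax: CHF 191,040 − CHF 105,408 = CHF 85,632.

CHF 85,632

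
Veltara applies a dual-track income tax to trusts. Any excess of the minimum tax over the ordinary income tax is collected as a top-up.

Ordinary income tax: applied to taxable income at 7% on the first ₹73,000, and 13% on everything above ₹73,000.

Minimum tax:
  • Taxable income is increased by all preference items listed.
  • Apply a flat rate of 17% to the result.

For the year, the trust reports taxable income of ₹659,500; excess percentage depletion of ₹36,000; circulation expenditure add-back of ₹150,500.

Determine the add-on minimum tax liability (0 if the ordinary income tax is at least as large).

Minimum tax:
  Adjusted income: ₹659,500 + ₹36,000 + ₹150,500 = ₹846,000
  ₹846,000 × 17% = ₹143,820

Ordinary income tax:
  ₹73,000 × 7% = ₹5,110
  ₹586,500 × 13% = ₹76,245
  → ₹81,355

Excess of minimum tax over ordinary income tax: ₹143,820 − ₹81,355 = ₹62,465.

₹62,465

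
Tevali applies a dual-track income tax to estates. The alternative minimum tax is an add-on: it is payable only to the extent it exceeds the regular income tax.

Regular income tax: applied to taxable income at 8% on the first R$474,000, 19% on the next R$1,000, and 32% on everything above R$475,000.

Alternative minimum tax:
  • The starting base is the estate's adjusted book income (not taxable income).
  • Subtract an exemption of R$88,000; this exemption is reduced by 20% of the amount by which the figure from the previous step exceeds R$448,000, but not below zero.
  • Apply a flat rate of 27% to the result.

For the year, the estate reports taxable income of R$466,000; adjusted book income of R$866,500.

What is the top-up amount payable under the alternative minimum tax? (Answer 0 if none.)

Alternative minimum tax:
  Base (adjusted book income): R$866,500
  Exemption: R$88,000 − 20% × (R$866,500 − R$448,000) = R$88,000 − R$83,700 = R$4,300
  Base: R$866,500 − R$4,300 = R$862,200
  R$862,200 × 27% = R$232,794

Regular income tax:
  R$466,000 × 8% = R$37,280

Excess of alternative minimum tax over regular income tax: R$232,794 − R$37,280 = R$195,514.

R$195,514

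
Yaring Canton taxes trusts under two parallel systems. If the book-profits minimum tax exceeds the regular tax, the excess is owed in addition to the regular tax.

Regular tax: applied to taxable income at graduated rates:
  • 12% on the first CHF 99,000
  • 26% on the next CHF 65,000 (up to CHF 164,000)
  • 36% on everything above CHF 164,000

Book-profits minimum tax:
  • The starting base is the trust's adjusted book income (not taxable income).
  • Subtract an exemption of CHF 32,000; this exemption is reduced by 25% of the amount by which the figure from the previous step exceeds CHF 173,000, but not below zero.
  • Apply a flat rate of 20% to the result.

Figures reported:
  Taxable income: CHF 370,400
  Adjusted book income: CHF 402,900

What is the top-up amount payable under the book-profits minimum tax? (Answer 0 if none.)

Book-profits minimum tax:
  Base (adjusted book income): CHF 402,900
  Exemption: 25% × (CHF 402,900 − CHF 173,000) = CHF 57,475 ≥ CHF 32,000, so the exemption is fully phased out
  Base: CHF 402,900 − CHF 0 = CHF 402,900
  CHF 402,900 × 20% = CHF 80,580

Regular tax:
  CHF 99,000 × 12% = CHF 11,880
  CHF 65,000 × 26% = CHF 16,900
  CHF 206,400 × 36% = CHF 74,304
  → CHF 103,084

CHF 80,580 ≤ CHF 103,084, so no add-on is due.

CHF 0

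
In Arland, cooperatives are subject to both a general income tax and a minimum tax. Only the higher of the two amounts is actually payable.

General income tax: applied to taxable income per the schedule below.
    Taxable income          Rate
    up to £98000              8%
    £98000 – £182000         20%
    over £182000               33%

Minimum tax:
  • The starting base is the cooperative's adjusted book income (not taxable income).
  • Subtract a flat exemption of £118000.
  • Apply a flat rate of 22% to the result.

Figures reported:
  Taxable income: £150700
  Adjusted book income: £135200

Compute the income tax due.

£18380

Minimum tax:
  Base (adjusted book income): £135200
  Less exemption £118000 → base £17200
  £17200 × 22% = £3784

General income tax:
  £98000 × 8% = £7840
  £52700 × 20% = £10540
  → £18380

£18380 > £3784, so the general income tax governs.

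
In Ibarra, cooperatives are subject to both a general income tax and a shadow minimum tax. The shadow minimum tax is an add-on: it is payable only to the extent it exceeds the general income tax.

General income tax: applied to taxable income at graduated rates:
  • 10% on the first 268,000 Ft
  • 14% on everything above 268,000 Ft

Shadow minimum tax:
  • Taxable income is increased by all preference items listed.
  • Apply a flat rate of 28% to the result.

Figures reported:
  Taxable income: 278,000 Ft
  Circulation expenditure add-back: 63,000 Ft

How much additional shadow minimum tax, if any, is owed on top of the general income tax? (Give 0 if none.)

67,280 Ft

General income tax:
  268,000 Ft × 10% = 26,800 Ft
  10,000 Ft × 14% = 1,400 Ft
  → 28,200 Ft

Shadow minimum tax:
  Adjusted income: 278,000 Ft + 63,000 Ft = 341,000 Ft
  341,000 Ft × 28% = 95,480 Ft

Excess of shadow minimum tax over general income tax: 95,480 Ft − 28,200 Ft = 67,280 Ft.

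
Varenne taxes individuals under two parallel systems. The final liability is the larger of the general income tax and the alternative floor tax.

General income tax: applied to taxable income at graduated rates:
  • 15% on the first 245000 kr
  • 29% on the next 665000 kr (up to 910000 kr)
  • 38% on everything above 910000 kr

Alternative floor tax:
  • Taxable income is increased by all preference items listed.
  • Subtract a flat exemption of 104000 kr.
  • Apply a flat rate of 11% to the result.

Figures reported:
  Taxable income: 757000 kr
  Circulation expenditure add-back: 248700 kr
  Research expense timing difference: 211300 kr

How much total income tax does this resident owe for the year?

Alternative floor tax:
  Adjusted income: 757000 kr + 248700 kr + 211300 kr = 1217000 kr
  Less exemption 104000 kr → base 1113000 kr
  1113000 kr × 11% = 122430 kr

General income tax:
  245000 kr × 15% = 36750 kr
  512000 kr × 29% = 148480 kr
  → 185230 kr

185230 kr > 122430 kr, so the general income tax governs.

185230 kr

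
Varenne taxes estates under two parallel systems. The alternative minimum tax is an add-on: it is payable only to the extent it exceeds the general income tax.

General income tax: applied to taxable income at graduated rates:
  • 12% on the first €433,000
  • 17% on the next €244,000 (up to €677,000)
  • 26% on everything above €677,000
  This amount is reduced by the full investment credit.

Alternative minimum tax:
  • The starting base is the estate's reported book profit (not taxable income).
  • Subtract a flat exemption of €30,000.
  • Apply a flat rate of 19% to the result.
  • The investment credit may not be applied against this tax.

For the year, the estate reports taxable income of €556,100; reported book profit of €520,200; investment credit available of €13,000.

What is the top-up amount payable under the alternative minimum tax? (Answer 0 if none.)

€33,251

General income tax:
  €433,000 × 12% = €51,960
  €123,100 × 17% = €20,927
  → €72,887
  Less investment credit €13,000 → €59,887

Alternative minimum tax:
  Base (reported book profit): €520,200
  Less exemption €30,000 → base €490,200
  €490,200 × 19% = €93,138

Excess of alternative minimum tax over general income tax: €93,138 − €59,887 = €33,251.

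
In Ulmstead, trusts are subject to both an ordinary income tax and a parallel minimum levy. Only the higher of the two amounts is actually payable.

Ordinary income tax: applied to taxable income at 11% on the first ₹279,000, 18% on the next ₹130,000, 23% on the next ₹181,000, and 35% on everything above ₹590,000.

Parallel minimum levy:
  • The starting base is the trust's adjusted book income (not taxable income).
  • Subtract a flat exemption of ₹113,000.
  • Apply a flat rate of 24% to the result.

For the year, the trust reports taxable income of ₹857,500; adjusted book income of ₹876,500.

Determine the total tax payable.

Parallel minimum levy:
  Base (adjusted book income): ₹876,500
  Less exemption ₹113,000 → base ₹763,500
  ₹763,500 × 24% = ₹183,240

Ordinary income tax:
  ₹279,000 × 11% = ₹30,690
  ₹130,000 × 18% = ₹23,400
  ₹181,000 × 23% = ₹41,630
  ₹267,500 × 35% = ₹93,625
  → ₹189,345

₹189,345 > ₹183,240, so the ordinary income tax governs.

₹189,345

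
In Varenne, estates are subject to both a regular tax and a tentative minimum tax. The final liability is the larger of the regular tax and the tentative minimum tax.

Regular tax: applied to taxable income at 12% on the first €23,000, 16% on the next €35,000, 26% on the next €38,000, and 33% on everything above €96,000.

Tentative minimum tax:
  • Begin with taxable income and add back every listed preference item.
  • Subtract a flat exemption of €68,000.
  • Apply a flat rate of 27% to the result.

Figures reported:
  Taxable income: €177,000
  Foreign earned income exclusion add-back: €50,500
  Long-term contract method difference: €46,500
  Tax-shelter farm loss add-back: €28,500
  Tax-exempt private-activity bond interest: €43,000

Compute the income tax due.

€74,925

Regular tax:
  €23,000 × 12% = €2,760
  €35,000 × 16% = €5,600
  €38,000 × 26% = €9,880
  €81,000 × 33% = €26,730
  → €44,970

Tentative minimum tax:
  Adjusted income: €177,000 + €50,500 + €46,500 + €28,500 + €43,000 = €345,500
  Less exemption €68,000 → base €277,500
  €277,500 × 27% = €74,925

€74,925 > €44,970, so the tentative minimum tax is the binding amount.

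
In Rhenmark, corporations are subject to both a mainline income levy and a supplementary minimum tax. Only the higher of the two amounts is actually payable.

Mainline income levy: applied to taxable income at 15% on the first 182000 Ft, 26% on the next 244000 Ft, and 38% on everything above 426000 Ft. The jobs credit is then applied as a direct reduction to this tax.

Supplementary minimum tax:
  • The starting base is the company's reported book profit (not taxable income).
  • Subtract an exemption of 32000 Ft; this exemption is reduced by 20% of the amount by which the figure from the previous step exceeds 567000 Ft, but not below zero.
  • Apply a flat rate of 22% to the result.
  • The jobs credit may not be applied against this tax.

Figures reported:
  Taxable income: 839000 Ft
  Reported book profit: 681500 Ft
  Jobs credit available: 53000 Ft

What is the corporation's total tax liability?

Supplementary minimum tax:
  Base (reported book profit): 681500 Ft
  Exemption: 32000 Ft − 20% × (681500 Ft − 567000 Ft) = 32000 Ft − 22900 Ft = 9100 Ft
  Base: 681500 Ft − 9100 Ft = 672400 Ft
  672400 Ft × 22% = 147928 Ft

Mainline income levy:
  182000 Ft × 15% = 27300 Ft
  244000 Ft × 26% = 63440 Ft
  413000 Ft × 38% = 156940 Ft
  → 247680 Ft
  Less jobs credit 53000 Ft → 194680 Ft

194680 Ft > 147928 Ft, so the mainline income levy governs.

194680 Ft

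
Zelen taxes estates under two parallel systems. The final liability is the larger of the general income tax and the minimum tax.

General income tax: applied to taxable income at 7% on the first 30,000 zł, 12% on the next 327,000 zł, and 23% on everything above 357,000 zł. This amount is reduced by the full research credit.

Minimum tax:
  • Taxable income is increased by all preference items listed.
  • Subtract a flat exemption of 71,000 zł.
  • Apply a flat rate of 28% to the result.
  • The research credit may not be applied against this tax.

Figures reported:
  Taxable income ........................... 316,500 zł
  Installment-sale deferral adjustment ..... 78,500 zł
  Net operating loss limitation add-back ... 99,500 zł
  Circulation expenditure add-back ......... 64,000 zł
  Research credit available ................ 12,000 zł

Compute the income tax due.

136,500 zł

Minimum tax:
  Adjusted income: 316,500 zł + 78,500 zł + 99,500 zł + 64,000 zł = 558,500 zł
  Less exemption 71,000 zł → base 487,500 zł
  487,500 zł × 28% = 136,500 zł

General income tax:
  30,000 zł × 7% = 2,100 zł
  286,500 zł × 12% = 34,380 zł
  → 36,480 zł
  Less research credit 12,000 zł → 24,480 zł

136,500 zł > 24,480 zł, so the minimum tax is the binding amount.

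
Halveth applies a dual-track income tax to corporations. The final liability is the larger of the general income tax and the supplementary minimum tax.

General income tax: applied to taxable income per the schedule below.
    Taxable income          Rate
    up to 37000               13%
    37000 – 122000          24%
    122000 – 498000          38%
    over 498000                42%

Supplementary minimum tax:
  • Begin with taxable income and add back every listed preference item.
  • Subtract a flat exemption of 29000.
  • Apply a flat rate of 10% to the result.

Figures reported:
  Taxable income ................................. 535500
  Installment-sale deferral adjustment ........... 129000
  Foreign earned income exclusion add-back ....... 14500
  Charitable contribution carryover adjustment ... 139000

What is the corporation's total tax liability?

183840

Supplementary minimum tax:
  Adjusted income: 535500 + 129000 + 14500 + 139000 = 818000
  Less exemption 29000 → base 789000
  789000 × 10% = 78900

General income tax:
  37000 × 13% = 4810
  85000 × 24% = 20400
  376000 × 38% = 142880
  37500 × 42% = 15750
  → 183840

183840 > 78900, so the general income tax governs.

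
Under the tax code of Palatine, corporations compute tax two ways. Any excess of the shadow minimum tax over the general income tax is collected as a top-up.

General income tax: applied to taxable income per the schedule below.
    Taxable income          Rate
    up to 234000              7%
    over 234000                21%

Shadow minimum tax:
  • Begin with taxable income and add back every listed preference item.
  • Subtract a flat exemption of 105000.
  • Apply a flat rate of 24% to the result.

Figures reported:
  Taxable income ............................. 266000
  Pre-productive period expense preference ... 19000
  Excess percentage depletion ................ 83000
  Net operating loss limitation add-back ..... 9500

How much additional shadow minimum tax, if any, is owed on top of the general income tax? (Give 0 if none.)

42300

General income tax:
  234000 × 7% = 16380
  32000 × 21% = 6720
  → 23100

Shadow minimum tax:
  Adjusted income: 266000 + 19000 + 83000 + 9500 = 377500
  Less exemption 105000 → base 272500
  272500 × 24% = 65400

Excess of shadow minimum tax over general income tax: 65400 − 23100 = 42300.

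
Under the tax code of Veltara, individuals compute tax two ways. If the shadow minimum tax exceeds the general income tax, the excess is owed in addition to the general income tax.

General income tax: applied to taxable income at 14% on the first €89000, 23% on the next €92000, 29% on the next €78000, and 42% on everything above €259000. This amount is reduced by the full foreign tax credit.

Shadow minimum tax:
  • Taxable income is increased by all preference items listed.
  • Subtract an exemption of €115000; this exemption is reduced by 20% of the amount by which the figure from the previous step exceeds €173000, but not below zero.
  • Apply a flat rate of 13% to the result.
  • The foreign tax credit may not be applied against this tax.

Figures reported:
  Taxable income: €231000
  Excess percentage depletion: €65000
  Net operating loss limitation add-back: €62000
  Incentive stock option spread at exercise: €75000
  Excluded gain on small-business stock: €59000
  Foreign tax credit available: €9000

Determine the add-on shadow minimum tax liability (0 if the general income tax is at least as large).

Shadow minimum tax:
  Adjusted income: €231000 + €65000 + €62000 + €75000 + €59000 = €492000
  Exemption: €115000 − 20% × (€492000 − €173000) = €115000 − €63800 = €51200
  Base: €492000 − €51200 = €440800
  €440800 × 13% = €57304

General income tax:
  €89000 × 14% = €12460
  €92000 × 23% = €21160
  €50000 × 29% = €14500
  → €48120
  Less foreign tax credit €9000 → €39120

Excess of shadow minimum tax over general income tax: €57304 − €39120 = €18184.

€18184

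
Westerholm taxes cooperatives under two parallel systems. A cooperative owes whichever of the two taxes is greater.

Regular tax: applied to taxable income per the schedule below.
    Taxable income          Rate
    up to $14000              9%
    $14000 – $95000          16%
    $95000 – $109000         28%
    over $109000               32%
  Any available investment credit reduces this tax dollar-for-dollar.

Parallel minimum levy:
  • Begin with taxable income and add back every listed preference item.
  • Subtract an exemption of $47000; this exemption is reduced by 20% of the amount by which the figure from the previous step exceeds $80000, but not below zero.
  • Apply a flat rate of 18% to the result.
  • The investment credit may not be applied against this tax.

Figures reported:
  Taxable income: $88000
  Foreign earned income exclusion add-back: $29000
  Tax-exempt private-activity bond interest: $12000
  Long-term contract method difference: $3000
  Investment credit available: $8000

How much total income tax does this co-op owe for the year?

Parallel minimum levy:
  Adjusted income: $88000 + $29000 + $12000 + $3000 = $132000
  Exemption: $47000 − 20% × ($132000 − $80000) = $47000 − $10400 = $36600
  Base: $132000 − $36600 = $95400
  $95400 × 18% = $17172

Regular tax:
  $14000 × 9% = $1260
  $74000 × 16% = $11840
  → $13100
  Less investment credit $8000 → $5100

$17172 > $5100, so the parallel minimum levy is the binding amount.

$17172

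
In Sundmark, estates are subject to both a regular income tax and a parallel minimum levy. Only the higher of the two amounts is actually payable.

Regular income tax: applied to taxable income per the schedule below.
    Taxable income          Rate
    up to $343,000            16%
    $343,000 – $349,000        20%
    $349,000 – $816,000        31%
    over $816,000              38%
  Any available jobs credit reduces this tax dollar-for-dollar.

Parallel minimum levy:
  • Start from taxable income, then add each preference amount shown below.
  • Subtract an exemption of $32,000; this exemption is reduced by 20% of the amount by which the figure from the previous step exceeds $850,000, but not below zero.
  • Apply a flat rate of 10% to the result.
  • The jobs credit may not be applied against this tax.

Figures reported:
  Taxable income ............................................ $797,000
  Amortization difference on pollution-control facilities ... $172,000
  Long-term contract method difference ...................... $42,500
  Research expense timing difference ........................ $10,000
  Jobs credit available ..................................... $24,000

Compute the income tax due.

$170,960

Parallel minimum levy:
  Adjusted income: $797,000 + $172,000 + $42,500 + $10,000 = $1,021,500
  Exemption: 20% × ($1,021,500 − $850,000) = $34,300 ≥ $32,000, so the exemption is fully phased out
  Base: $1,021,500 − $0 = $1,021,500
  $1,021,500 × 10% = $102,150

Regular income tax:
  $343,000 × 16% = $54,880
  $6,000 × 20% = $1,200
  $448,000 × 31% = $138,880
  → $194,960
  Less jobs credit $24,000 → $170,960

$170,960 > $102,150, so the regular income tax governs.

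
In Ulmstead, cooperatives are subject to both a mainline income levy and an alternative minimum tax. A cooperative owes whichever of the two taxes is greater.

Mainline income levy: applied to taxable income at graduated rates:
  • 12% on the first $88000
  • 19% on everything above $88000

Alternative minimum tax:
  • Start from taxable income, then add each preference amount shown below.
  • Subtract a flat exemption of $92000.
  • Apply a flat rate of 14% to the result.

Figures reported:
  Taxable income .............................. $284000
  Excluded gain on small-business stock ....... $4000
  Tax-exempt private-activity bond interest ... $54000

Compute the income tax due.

$47800

Alternative minimum tax:
  Adjusted income: $284000 + $4000 + $54000 = $342000
  Less exemption $92000 → base $250000
  $250000 × 14% = $35000

Mainline income levy:
  $88000 × 12% = $10560
  $196000 × 19% = $37240
  → $47800

$47800 > $35000, so the mainline income levy governs.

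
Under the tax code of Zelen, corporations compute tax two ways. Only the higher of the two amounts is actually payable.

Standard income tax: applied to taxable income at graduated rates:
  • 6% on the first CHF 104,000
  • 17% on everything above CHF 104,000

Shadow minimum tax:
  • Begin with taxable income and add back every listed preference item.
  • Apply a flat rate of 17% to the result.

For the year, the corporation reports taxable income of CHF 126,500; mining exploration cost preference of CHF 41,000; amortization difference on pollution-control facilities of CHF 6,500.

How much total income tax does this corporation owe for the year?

CHF 29,580

Shadow minimum tax:
  Adjusted income: CHF 126,500 + CHF 41,000 + CHF 6,500 = CHF 174,000
  CHF 174,000 × 17% = CHF 29,580

Standard income tax:
  CHF 104,000 × 6% = CHF 6,240
  CHF 22,500 × 17% = CHF 3,825
  → CHF 10,065

CHF 29,580 > CHF 10,065, so the shadow minimum tax is the binding amount.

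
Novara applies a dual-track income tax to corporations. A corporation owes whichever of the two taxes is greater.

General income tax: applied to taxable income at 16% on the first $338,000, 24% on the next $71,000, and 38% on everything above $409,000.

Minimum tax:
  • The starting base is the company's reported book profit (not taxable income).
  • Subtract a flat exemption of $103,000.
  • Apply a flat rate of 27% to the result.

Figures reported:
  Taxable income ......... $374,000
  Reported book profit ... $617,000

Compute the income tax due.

Minimum tax:
  Base (reported book profit): $617,000
  Less exemption $103,000 → base $514,000
  $514,000 × 27% = $138,780

General income tax:
  $338,000 × 16% = $54,080
  $36,000 × 24% = $8,640
  → $62,720

$138,780 > $62,720, so the minimum tax is the binding amount.

$138,780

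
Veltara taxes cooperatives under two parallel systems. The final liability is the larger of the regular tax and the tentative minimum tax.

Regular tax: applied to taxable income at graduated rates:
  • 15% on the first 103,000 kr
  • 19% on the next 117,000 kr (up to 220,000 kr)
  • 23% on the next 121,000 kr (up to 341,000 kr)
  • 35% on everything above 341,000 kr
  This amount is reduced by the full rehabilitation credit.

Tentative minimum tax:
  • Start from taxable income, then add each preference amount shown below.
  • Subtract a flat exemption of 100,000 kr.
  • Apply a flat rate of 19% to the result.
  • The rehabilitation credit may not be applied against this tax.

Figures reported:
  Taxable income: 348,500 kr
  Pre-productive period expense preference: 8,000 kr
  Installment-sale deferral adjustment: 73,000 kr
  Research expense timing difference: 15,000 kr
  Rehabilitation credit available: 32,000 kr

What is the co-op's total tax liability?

Tentative minimum tax:
  Adjusted income: 348,500 kr + 8,000 kr + 73,000 kr + 15,000 kr = 444,500 kr
  Less exemption 100,000 kr → base 344,500 kr
  344,500 kr × 19% = 65,455 kr

Regular tax:
  103,000 kr × 15% = 15,450 kr
  117,000 kr × 19% = 22,230 kr
  121,000 kr × 23% = 27,830 kr
  7,500 kr × 35% = 2,625 kr
  → 68,135 kr
  Less rehabilitation credit 32,000 kr → 36,135 kr

65,455 kr > 36,135 kr, so the tentative minimum tax is the binding amount.

65,455 kr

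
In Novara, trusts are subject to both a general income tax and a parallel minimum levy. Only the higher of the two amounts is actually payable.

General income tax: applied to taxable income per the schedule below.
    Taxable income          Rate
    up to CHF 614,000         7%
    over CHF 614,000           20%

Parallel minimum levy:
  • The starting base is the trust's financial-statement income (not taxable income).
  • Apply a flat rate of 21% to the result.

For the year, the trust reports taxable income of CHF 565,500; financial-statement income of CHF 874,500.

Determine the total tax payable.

Parallel minimum levy:
  Base (financial-statement income): CHF 874,500
  CHF 874,500 × 21% = CHF 183,645

General income tax:
  CHF 565,500 × 7% = CHF 39,585

CHF 183,645 > CHF 39,585, so the parallel minimum levy is the binding amount.

CHF 183,645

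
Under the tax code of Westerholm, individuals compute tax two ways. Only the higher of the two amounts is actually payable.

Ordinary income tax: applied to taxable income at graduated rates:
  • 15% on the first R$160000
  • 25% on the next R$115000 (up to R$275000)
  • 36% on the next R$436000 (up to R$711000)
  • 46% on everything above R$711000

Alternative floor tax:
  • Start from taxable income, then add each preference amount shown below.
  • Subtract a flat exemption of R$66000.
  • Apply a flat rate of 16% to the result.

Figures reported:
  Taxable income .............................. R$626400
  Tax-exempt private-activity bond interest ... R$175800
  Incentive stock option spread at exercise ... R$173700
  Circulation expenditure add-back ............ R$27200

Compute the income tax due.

R$179254

Alternative floor tax:
  Adjusted income: R$626400 + R$175800 + R$173700 + R$27200 = R$1003100
  Less exemption R$66000 → base R$937100
  R$937100 × 16% = R$149936

Ordinary income tax:
  R$160000 × 15% = R$24000
  R$115000 × 25% = R$28750
  R$351400 × 36% = R$126504
  → R$179254

R$179254 > R$149936, so the ordinary income tax governs.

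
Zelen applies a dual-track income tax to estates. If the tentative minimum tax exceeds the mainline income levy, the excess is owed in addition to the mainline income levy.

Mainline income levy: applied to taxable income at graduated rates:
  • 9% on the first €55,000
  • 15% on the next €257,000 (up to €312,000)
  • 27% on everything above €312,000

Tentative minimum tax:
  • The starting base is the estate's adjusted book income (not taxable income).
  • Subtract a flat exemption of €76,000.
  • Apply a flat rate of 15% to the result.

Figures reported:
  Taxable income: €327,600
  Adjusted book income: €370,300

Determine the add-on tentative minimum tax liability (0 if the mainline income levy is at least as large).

Tentative minimum tax:
  Base (adjusted book income): €370,300
  Less exemption €76,000 → base €294,300
  €294,300 × 15% = €44,145

Mainline income levy:
  €55,000 × 9% = €4,950
  €257,000 × 15% = €38,550
  €15,600 × 27% = €4,212
  → €47,712

€44,145 ≤ €47,712, so no add-on is due.

€0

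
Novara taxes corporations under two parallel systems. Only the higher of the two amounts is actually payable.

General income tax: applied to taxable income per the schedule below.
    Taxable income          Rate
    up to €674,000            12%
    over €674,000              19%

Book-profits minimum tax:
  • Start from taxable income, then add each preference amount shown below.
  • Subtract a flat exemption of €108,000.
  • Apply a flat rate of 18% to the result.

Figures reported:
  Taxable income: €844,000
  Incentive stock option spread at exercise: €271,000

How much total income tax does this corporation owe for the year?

General income tax:
  €674,000 × 12% = €80,880
  €170,000 × 19% = €32,300
  → €113,180

Book-profits minimum tax:
  Adjusted income: €844,000 + €271,000 = €1,115,000
  Less exemption €108,000 → base €1,007,000
  €1,007,000 × 18% = €181,260

€181,260 > €113,180, so the book-profits minimum tax is the binding amount.

€181,260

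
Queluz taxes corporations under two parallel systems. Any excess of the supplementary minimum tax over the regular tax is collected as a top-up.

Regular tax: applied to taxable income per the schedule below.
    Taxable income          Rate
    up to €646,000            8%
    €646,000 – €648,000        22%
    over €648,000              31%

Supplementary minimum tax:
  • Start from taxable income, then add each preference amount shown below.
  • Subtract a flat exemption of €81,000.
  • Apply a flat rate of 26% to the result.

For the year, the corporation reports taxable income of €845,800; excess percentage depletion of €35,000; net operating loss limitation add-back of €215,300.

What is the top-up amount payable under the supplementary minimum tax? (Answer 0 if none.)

Regular tax:
  €646,000 × 8% = €51,680
  €2,000 × 22% = €440
  €197,800 × 31% = €61,318
  → €113,438

Supplementary minimum tax:
  Adjusted income: €845,800 + €35,000 + €215,300 = €1,096,100
  Less exemption €81,000 → base €1,015,100
  €1,015,100 × 26% = €263,926

Excess of supplementary minimum tax over regular tax: €263,926 − €113,438 = €150,488.

€150,488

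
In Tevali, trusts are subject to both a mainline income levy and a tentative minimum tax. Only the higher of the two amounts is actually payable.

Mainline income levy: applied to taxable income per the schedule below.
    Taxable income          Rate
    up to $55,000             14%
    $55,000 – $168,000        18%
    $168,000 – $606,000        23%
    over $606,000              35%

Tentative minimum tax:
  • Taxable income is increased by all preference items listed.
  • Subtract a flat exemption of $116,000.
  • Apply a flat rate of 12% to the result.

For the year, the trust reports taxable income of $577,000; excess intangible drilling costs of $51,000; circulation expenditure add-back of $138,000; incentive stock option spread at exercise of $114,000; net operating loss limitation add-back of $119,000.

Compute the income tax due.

$122,110

Mainline income levy:
  $55,000 × 14% = $7,700
  $113,000 × 18% = $20,340
  $409,000 × 23% = $94,070
  → $122,110

Tentative minimum tax:
  Adjusted income: $577,000 + $51,000 + $138,000 + $114,000 + $119,000 = $999,000
  Less exemption $116,000 → base $883,000
  $883,000 × 12% = $105,960

$122,110 > $105,960, so the mainline income levy governs.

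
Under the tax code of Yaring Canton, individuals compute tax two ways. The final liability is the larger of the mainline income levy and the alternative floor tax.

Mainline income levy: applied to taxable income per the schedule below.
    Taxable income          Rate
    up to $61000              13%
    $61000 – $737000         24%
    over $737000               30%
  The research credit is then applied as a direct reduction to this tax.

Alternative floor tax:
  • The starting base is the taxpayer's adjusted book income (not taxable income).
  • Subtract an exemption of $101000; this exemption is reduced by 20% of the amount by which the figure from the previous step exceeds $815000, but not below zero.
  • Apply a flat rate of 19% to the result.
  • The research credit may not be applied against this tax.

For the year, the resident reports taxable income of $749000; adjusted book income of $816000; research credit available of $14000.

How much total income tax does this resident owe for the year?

$159770

Alternative floor tax:
  Base (adjusted book income): $816000
  Exemption: $101000 − 20% × ($816000 − $815000) = $101000 − $200 = $100800
  Base: $816000 − $100800 = $715200
  $715200 × 19% = $135888

Mainline income levy:
  $61000 × 13% = $7930
  $676000 × 24% = $162240
  $12000 × 30% = $3600
  → $173770
  Less research credit $14000 → $159770

$159770 > $135888, so the mainline income levy governs.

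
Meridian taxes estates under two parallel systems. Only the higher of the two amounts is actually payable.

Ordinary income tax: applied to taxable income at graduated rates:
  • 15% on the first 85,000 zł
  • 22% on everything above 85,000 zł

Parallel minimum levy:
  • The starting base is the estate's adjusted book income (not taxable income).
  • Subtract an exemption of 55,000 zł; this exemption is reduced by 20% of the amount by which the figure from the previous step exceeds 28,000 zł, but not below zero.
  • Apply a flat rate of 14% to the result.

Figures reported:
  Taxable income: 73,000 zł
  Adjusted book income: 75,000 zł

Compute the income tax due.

10,950 zł

Parallel minimum levy:
  Base (adjusted book income): 75,000 zł
  Exemption: 55,000 zł − 20% × (75,000 zł − 28,000 zł) = 55,000 zł − 9,400 zł = 45,600 zł
  Base: 75,000 zł − 45,600 zł = 29,400 zł
  29,400 zł × 14% = 4,116 zł

Ordinary income tax:
  73,000 zł × 15% = 10,950 zł

10,950 zł > 4,116 zł, so the ordinary income tax governs.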